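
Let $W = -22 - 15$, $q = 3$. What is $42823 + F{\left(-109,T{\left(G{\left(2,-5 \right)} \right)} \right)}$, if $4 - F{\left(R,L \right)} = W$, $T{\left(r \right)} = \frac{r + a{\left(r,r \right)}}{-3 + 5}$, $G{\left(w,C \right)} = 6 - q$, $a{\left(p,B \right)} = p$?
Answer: $42864$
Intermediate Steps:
$W = -37$ ($W = -22 - 15 = -37$)
$G{\left(w,C \right)} = 3$ ($G{\left(w,C \right)} = 6 - 3 = 3$)
$T{\left(r \right)} = r$ ($T{\left(r \right)} = \frac{r + r}{-3 + 5} = \frac{2 r}{2} = 2 r \frac{1}{2} = r$)
$F{\left(R,L \right)} = 41$ ($F{\left(R,L \right)} = 4 - -37 = 4 + 37 = 41$)
$42823 + F{\left(-109,T{\left(G{\left(2,-5 \right)} \right)} \right)} = 42823 + 41 = 42864$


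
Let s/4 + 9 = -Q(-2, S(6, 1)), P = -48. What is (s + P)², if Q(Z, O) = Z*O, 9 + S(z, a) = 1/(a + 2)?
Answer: 211600/9 ≈ 23511.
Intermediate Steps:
S(z, a) = -9 + 1/(2 + a) (S(z, a) = -9 + 1/(a + 2) = -9 + 1/(2 + a))
Q(Z, O) = O*Z
s = -316/3 (s = -36 + 4*(-(-17 - 9*1)/(2 + 1)*(-2)) = -36 + 4*(-(-17 - 9)/3*(-2)) = -36 + 4*(-(⅓)*(-26)*(-2)) = -36 + 4*(-(-26)*(-2)/3) = -36 + 4*(-1*52/3) = -36 + 4*(-52/3) = -36 - 208/3 = -316/3 ≈ -105.33)
(s + P)² = (-316/3 - 48)² = (-460/3)² = 211600/9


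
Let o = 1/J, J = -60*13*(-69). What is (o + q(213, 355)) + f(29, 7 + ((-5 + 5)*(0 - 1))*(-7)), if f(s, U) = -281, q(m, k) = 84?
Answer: -10602539/53820 ≈ -197.00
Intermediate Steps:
J = 53820 (J = -780*(-69) = 53820)
o = 1/53820 ≈ 1.8580e-5
(o + q(213, 355)) + f(29, 7 + ((-5 + 5)*(0 - 1))*(-7)) = (1/53820 + 84) - 281 = 4520881/53820 - 281 = -10602539/53820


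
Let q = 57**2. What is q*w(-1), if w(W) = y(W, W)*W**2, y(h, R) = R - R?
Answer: 0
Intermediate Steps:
y(h, R) = 0
w(W) = 0 (w(W) = 0*W**2 = 0)
q = 3249
q*w(-1) = 3249*0 = 0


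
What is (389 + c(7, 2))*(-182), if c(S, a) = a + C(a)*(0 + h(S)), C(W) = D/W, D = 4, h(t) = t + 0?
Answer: -73710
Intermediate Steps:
h(t) = t
C(W) = 4/W
c(S, a) = a + 4*S/a (c(S, a) = a + (4/a)*(0 + S) = a + (4/a)*S = a + 4*S/a)
(389 + c(7, 2))*(-182) = (389 + (2 + 4*7/2))*(-182) = (389 + (2 + 4*7*(1/2)))*(-182) = (389 + (2 + 14))*(-182) = (389 + 16)*(-182) = 405*(-182) = -73710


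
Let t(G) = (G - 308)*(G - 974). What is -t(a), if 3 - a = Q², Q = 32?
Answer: -2651355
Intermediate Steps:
a = -1021 (a = 3 - 1*32² = 3 - 1*1024 = 3 - 1024 = -1021)
t(G) = (-974 + G)*(-308 + G) (t(G) = (-308 + G)*(-974 + G) = (-974 + G)*(-308 + G))
-t(a) = -(299992 + (-1021)² - 1282*(-1021)) = -(299992 + 1042441 + 1308922) = -1*2651355 = -2651355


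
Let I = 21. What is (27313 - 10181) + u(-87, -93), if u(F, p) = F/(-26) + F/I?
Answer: 3117879/182 ≈ 17131.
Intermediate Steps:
u(F, p) = 5*F/546 (u(F, p) = F/(-26) + F/21 = F*(-1/26) + F*(1/21) = -F/26 + F/21 = 5*F/546)
(27313 - 10181) + u(-87, -93) = (27313 - 10181) + (5/546)*(-87) = 17132 - 145/182 = 3117879/182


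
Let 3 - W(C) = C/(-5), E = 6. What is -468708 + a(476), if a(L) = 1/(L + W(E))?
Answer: -1125367903/2401 ≈ -4.6871e+5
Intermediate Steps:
W(C) = 3 + C/5 (W(C) = 3 - C/(-5) = 3 - C*(-1)/5 = 3 - (-1)*C/5 = 3 + C/5)
a(L) = 1/(21/5 + L) (a(L) = 1/(L + (3 + (1/5)*6)) = 1/(L + (3 + 6/5)) = 1/(L + 21/5) = 1/(21/5 + L))
-468708 + a(476) = -468708 + 5/(21 + 5*476) = -468708 + 5/(21 + 2380) = -468708 + 5/2401 = -1125367903/2401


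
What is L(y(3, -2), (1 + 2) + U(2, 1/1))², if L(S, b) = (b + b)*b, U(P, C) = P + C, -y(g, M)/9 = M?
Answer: 5184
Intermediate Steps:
y(g, M) = -9*M
U(P, C) = C + P
L(S, b) = 2*b² (L(S, b) = (2*b)*b = 2*b²)
L(y(3, -2), (1 + 2) + U(2, 1/1))² = (2*((1 + 2) + (1/1 + 2))²)² = (2*(3 + (1 + 2))²)² = (2*(3 + 3)²)² = (2*6²)² = (2*36)² = 72² = 5184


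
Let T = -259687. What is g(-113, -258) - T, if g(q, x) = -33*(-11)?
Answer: 260050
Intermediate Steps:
g(q, x) = 363
g(-113, -258) - T = 363 - 1*(-259687) = 363 + 259687 = 260050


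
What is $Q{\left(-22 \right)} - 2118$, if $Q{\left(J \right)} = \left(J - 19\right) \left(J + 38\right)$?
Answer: $-2774$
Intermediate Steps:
$Q{\left(J \right)} = \left(-19 + J\right) \left(38 + J\right)$
$Q{\left(-22 \right)} - 2118 = \left(-722 + \left(-22\right)^{2} + 19 \left(-22\right)\right) - 2118 = \left(-722 + 484 - 418\right) - 2118 = -656 - 2118 = -2774$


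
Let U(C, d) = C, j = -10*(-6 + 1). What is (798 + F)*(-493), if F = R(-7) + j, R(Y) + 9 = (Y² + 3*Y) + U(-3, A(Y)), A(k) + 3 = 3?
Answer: -425952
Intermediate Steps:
j = 50 (j = -10*(-5) = 50)
A(k) = 0 (A(k) = -3 + 3 = 0)
R(Y) = -12 + Y² + 3*Y (R(Y) = -9 + ((Y² + 3*Y) - 3) = -9 + (-3 + Y² + 3*Y) = -12 + Y² + 3*Y)
F = 66 (F = (-12 + (-7)² + 3*(-7)) + 50 = (-12 + 49 - 21) + 50 = 16 + 50 = 66)
(798 + F)*(-493) = (798 + 66)*(-493) = 864*(-493) = -425952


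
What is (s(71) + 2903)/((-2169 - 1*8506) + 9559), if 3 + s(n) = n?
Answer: -2971/1116 ≈ -2.6622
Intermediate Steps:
s(n) = -3 + n
(s(71) + 2903)/((-2169 - 1*8506) + 9559) = ((-3 + 71) + 2903)/((-2169 - 1*8506) + 9559) = (68 + 2903)/((-2169 - 8506) + 9559) = 2971/(-10675 + 9559) = 2971/(-1116) = 2971*(-1/1116) = -2971/1116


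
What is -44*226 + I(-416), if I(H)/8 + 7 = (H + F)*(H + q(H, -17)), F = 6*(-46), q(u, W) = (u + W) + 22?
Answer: 4568272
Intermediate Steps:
q(u, W) = 22 + W + u (q(u, W) = (W + u) + 22 = 22 + W + u)
F = -276
I(H) = -56 + 8*(-276 + H)*(5 + 2*H) (I(H) = -56 + 8*((H - 276)*(H + (22 - 17 + H))) = -56 + 8*((-276 + H)*(H + (5 + H))) = -56 + 8*((-276 + H)*(5 + 2*H)) = -56 + 8*(-276 + H)*(5 + 2*H))
-44*226 + I(-416) = -44*226 + (-11096 - 4376*(-416) + 16*(-416)²) = -9944 + (-11096 + 1820416 + 16*173056) = -9944 + (-11096 + 1820416 + 2768896) = -9944 + 4578216 = 4568272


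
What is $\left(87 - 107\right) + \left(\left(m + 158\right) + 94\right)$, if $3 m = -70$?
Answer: $\frac{626}{3} \approx 208.67$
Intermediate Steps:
$m = - \frac{70}{3}$ ($m = \frac{1}{3} \left(-70\right) = - \frac{70}{3} \approx -23.333$)
$\left(87 - 107\right) + \left(\left(m + 158\right) + 94\right) = \left(87 - 107\right) + \left(\left(- \frac{70}{3} + 158\right) + 94\right) = -20 + \left(\frac{404}{3} + 94\right) = -20 + \frac{686}{3} = \frac{626}{3}$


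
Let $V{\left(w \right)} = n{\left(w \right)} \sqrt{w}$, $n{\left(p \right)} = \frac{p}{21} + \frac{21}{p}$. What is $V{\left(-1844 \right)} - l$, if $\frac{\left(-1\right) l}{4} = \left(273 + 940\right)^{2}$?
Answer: $5885476 - \frac{3400777 i \sqrt{461}}{19362} \approx 5.8855 \cdot 10^{6} - 3771.2 i$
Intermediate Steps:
$n{\left(p \right)} = \frac{21}{p} + \frac{p}{21}$ ($n{\left(p \right)} = p \frac{1}{21} + \frac{21}{p} = \frac{p}{21} + \frac{21}{p} = \frac{21}{p} + \frac{p}{21}$)
$V{\left(w \right)} = \sqrt{w} \left(\frac{21}{w} + \frac{w}{21}\right)$ ($V{\left(w \right)} = \left(\frac{21}{w} + \frac{w}{21}\right) \sqrt{w} = \sqrt{w} \left(\frac{21}{w} + \frac{w}{21}\right)$)
$l = -5885476$ ($l = - 4 \left(273 + 940\right)^{2} = - 4 \cdot 1213^{2} = \left(-4\right) 1471369 = -5885476$)
$V{\left(-1844 \right)} - l = \frac{441 + \left(-1844\right)^{2}}{21 \cdot 2 i \sqrt{461}} - -5885476 = \frac{- \frac{i \sqrt{461}}{922} \left(441 + 3400336\right)}{21} + 5885476 = \frac{1}{21} \left(- \frac{i \sqrt{461}}{922}\right) 3400777 + 5885476 = - \frac{3400777 i \sqrt{461}}{19362} + 5885476 = 5885476 - \frac{3400777 i \sqrt{461}}{19362}$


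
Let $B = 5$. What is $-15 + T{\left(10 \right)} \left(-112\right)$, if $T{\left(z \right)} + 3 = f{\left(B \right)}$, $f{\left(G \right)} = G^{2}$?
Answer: $-2479$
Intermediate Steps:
$T{\left(z \right)} = 22$ ($T{\left(z \right)} = -3 + 5^{2} = -3 + 25 = 22$)
$-15 + T{\left(10 \right)} \left(-112\right) = -15 + 22 \left(-112\right) = -15 - 2464 = -2479$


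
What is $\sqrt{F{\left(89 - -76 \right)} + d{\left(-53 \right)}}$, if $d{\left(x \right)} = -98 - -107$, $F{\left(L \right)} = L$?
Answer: $\sqrt{174} \approx 13.191$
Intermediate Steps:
$d{\left(x \right)} = 9$ ($d{\left(x \right)} = -98 + 107 = 9$)
$\sqrt{F{\left(89 - -76 \right)} + d{\left(-53 \right)}} = \sqrt{\left(89 - -76\right) + 9} = \sqrt{\left(89 + 76\right) + 9} = \sqrt{165 + 9} = \sqrt{174}$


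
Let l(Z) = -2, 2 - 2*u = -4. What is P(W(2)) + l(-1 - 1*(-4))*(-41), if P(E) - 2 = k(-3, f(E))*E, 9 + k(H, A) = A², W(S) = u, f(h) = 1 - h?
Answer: 69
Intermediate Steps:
u = 3 (u = 1 - ½*(-4) = 1 + 2 = 3)
W(S) = 3
k(H, A) = -9 + A²
P(E) = 2 + E*(-9 + (1 - E)²) (P(E) = 2 + (-9 + (1 - E)²)*E = 2 + E*(-9 + (1 - E)²))
P(W(2)) + l(-1 - 1*(-4))*(-41) = (2 + 3*(-9 + (-1 + 3)²)) - 2*(-41) = (2 + 3*(-9 + 2²)) + 82 = (2 + 3*(-9 + 4)) + 82 = (2 + 3*(-5)) + 82 = (2 - 15) + 82 = -13 + 82 = 69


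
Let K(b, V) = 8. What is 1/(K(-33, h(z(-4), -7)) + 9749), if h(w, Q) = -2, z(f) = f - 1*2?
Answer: 1/9757 ≈ 0.00010249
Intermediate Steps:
z(f) = -2 + f (z(f) = f - 2 = -2 + f)
1/(K(-33, h(z(-4), -7)) + 9749) = 1/(8 + 9749) = 1/9757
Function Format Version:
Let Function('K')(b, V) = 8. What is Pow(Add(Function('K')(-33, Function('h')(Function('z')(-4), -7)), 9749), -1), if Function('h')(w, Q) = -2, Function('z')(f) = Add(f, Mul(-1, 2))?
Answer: Rational(1, 9757) ≈ 0.00010249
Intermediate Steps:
Function('z')(f) = Add(-2, f) (Function('z')(f) = Add(f, -2) = Add(-2, f))
Pow(Add(Function('K')(-33, Function('h')(Function('z')(-4), -7)), 9749), -1) = Pow(Add(8, 9749), -1) = Pow(9757, -1) = Rational(1, 9757)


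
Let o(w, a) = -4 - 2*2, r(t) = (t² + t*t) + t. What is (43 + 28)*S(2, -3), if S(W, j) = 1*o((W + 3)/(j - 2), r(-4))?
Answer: -568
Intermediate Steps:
r(t) = t + 2*t² (r(t) = (t² + t²) + t = 2*t² + t = t + 2*t²)
o(w, a) = -8 (o(w, a) = -4 - 4 = -8)
S(W, j) = -8 (S(W, j) = 1*(-8) = -8)
(43 + 28)*S(2, -3) = (43 + 28)*(-8) = 71*(-8) = -568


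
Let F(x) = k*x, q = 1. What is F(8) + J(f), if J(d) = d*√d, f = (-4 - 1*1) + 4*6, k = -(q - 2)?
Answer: 8 + 19*√19 ≈ 90.819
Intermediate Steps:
k = 1 (k = -(1 - 2) = -1*(-1) = 1)
F(x) = x (F(x) = 1*x = x)
f = 19 (f = (-4 - 1) + 24 = -5 + 24 = 19)
J(d) = d^(3/2)
F(8) + J(f) = 8 + 19^(3/2) = 8 + 19*√19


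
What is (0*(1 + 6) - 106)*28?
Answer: -2968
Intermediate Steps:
(0*(1 + 6) - 106)*28 = (0*7 - 106)*28 = (0 - 106)*28 = -106*28 = -2968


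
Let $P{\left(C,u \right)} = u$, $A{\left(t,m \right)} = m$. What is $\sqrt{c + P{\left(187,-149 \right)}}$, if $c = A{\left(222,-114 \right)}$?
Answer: $i \sqrt{263} \approx 16.217 i$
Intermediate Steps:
$c = -114$
$\sqrt{c + P{\left(187,-149 \right)}} = \sqrt{-114 - 149} = \sqrt{-263} = i \sqrt{263}$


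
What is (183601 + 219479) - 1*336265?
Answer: 66815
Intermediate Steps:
(183601 + 219479) - 1*336265 = 403080 - 336265 = 66815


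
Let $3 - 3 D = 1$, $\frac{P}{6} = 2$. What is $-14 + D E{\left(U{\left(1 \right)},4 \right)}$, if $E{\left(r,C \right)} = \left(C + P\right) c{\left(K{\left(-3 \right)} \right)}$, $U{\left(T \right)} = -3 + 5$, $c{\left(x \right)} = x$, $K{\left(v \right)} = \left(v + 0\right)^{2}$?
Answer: $82$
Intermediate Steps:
$P = 12$ ($P = 6 \cdot 2 = 12$)
$K{\left(v \right)} = v^{2}$
$D = \frac{2}{3}$ ($D = 1 - \frac{1}{3} = \frac{2}{3} \approx 0.66667$)
$U{\left(T \right)} = 2$
$E{\left(r,C \right)} = 108 + 9 C$ ($E{\left(r,C \right)} = \left(C + 12\right) \left(-3\right)^{2} = \left(12 + C\right) 9 = 108 + 9 C$)
$-14 + D E{\left(U{\left(1 \right)},4 \right)} = -14 + \frac{2 \left(108 + 9 \cdot 4\right)}{3} = -14 + \frac{2 \left(108 + 36\right)}{3} = -14 + \frac{2}{3} \cdot 144 = -14 + 96 = 82$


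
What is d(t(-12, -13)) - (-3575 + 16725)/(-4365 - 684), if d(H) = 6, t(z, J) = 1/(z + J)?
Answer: 43444/5049 ≈ 8.6045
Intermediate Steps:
t(z, J) = 1/(J + z)
d(t(-12, -13)) - (-3575 + 16725)/(-4365 - 684) = 6 - (-3575 + 16725)/(-4365 - 684) = 6 - 13150/(-5049) = 6 - 13150*(-1)/5049 = 6 - 1*(-13150/5049) = 6 + 13150/5049 = 43444/5049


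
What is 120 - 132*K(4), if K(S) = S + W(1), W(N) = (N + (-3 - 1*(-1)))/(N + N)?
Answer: -342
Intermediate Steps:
W(N) = (-2 + N)/(2*N) (W(N) = (N + (-3 + 1))/((2*N)) = (N - 2)*(1/(2*N)) = (-2 + N)*(1/(2*N)) = (-2 + N)/(2*N))
K(S) = -1/2 + S (K(S) = S + (1/2)*(-2 + 1)/1 = S + (1/2)*1*(-1) = S - 1/2 = -1/2 + S)
120 - 132*K(4) = 120 - 132*(-1/2 + 4) = 120 - 132*7/2 = 120 - 462 = -342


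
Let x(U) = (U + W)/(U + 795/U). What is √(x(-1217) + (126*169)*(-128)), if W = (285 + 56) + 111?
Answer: 3*I*√166262013780720077/740942 ≈ 1650.9*I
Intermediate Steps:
W = 452 (W = 341 + 111 = 452)
x(U) = (452 + U)/(U + 795/U) (x(U) = (U + 452)/(U + 795/U) = (452 + U)/(U + 795/U))
√(x(-1217) + (126*169)*(-128)) = √(-1217*(452 - 1217)/(795 + (-1217)²) + (126*169)*(-128)) = √(-1217*(-765)/(795 + 1481089) + 21294*(-128)) = √(-1217*(-765)/1481884 - 2725632) = √(-1217*1/1481884*(-765) - 2725632) = √(931005/1481884 - 2725632) = √(-4039069519683/1481884) = 3*I*√166262013780720077/740942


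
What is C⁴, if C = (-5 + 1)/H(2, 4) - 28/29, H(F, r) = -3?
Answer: 1048576/57289761 ≈ 0.018303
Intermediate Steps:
C = 32/87 (C = (-5 + 1)/(-3) - 28/29 = -4*(-⅓) - 28*1/29 = 4/3 - 28/29 = 32/87 ≈ 0.36782)
C⁴ = (32/87)⁴ = 1048576/57289761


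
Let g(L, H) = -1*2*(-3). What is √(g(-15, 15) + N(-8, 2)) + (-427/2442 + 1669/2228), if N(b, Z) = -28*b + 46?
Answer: 1562171/2720388 + 2*√69 ≈ 17.188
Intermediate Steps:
N(b, Z) = 46 - 28*b
g(L, H) = 6 (g(L, H) = -2*(-3) = 6)
√(g(-15, 15) + N(-8, 2)) + (-427/2442 + 1669/2228) = √(6 + (46 - 28*(-8))) + (-427/2442 + 1669/2228) = √(6 + (46 + 224)) + (-427*1/2442 + 1669*(1/2228)) = √(6 + 270) + (-427/2442 + 1669/2228) = √276 + 1562171/2720388 = 2*√69 + 1562171/2720388 = 1562171/2720388 + 2*√69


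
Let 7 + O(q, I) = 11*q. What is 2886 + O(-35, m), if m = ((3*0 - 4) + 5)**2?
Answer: 2494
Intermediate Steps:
m = 1 (m = ((0 - 4) + 5)**2 = (-4 + 5)**2 = 1**2 = 1)
O(q, I) = -7 + 11*q
2886 + O(-35, m) = 2886 + (-7 + 11*(-35)) = 2886 + (-7 - 385) = 2886 - 392 = 2494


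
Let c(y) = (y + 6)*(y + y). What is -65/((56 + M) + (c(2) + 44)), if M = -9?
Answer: -65/123 ≈ -0.52846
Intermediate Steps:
c(y) = 2*y*(6 + y) (c(y) = (6 + y)*(2*y) = 2*y*(6 + y))
-65/((56 + M) + (c(2) + 44)) = -65/((56 - 9) + (2*2*(6 + 2) + 44)) = -65/(47 + (2*2*8 + 44)) = -65/(47 + (32 + 44)) = -65/(47 + 76) = -65/123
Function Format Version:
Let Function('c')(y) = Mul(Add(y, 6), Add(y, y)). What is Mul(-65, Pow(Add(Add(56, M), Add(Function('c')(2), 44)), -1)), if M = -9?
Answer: Rational(-65, 123) ≈ -0.52846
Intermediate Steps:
Function('c')(y) = Mul(2, y, Add(6, y)) (Function('c')(y) = Mul(Add(6, y), Mul(2, y)) = Mul(2, y, Add(6, y)))
Mul(-65, Pow(Add(Add(56, M), Add(Function('c')(2), 44)), -1)) = Mul(-65, Pow(Add(Add(56, -9), Add(Mul(2, 2, Add(6, 2)), 44)), -1)) = Mul(-65, Pow(Add(47, Add(Mul(2, 2, 8), 44)), -1)) = Mul(-65, Pow(Add(47, Add(32, 44)), -1)) = Mul(-65, Pow(Add(47, 76), -1)) = Mul(-65, Pow(123, -1)) = Mul(-65, Rational(1, 123)) = Rational(-65, 123)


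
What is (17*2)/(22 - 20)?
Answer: 17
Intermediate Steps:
(17*2)/(22 - 20) = 34/2 = 34*(½) = 17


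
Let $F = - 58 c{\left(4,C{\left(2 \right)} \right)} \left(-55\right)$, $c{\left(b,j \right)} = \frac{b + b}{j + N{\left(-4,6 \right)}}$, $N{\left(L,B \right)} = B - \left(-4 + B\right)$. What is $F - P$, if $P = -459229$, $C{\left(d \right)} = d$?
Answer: $\frac{1390447}{3} \approx 4.6348 \cdot 10^{5}$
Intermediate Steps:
$N{\left(L,B \right)} = 4$
$c{\left(b,j \right)} = \frac{2 b}{4 + j}$ ($c{\left(b,j \right)} = \frac{b + b}{j + 4} = \frac{2 b}{4 + j}$)
$F = \frac{12760}{3}$ ($F = - 58 \cdot 2 \cdot 4 \frac{1}{4 + 2} \left(-55\right) = - 58 \cdot 2 \cdot 4 \cdot \frac{1}{6} \left(-55\right) = \left(-58\right) \frac{4}{3} \left(-55\right) = \left(- \frac{232}{3}\right) \left(-55\right) = \frac{12760}{3} \approx 4253.3$)
$F - P = \frac{12760}{3} - -459229 = \frac{12760}{3} + 459229 = \frac{1390447}{3}$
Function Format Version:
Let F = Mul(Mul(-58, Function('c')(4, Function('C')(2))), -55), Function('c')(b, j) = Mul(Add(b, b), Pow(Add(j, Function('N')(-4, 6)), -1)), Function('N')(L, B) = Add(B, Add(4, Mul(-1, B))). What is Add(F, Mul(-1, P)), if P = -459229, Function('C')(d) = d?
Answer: Rational(1390447, 3) ≈ 4.6348e+5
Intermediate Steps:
Function('N')(L, B) = 4
Function('c')(b, j) = Mul(2, b, Pow(Add(4, j), -1)) (Function('c')(b, j) = Mul(Add(b, b), Pow(Add(j, 4), -1)) = Mul(Mul(2, b), Pow(Add(4, j), -1)) = Mul(2, b, Pow(Add(4, j), -1)))
F = Rational(12760, 3) (F = Mul(Mul(-58, Mul(2, 4, Pow(Add(4, 2), -1))), -55) = Mul(Mul(-58, Mul(2, 4, Pow(6, -1))), -55) = Mul(Mul(-58, Mul(2, 4, Rational(1, 6))), -55) = Mul(Mul(-58, Rational(4, 3)), -55) = Mul(Rational(-232, 3), -55) = Rational(12760, 3) ≈ 4253.3)
Add(F, Mul(-1, P)) = Add(Rational(12760, 3), Mul(-1, -459229)) = Add(Rational(12760, 3), 459229) = Rational(1390447, 3)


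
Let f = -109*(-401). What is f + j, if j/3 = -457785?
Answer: -1329646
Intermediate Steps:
j = -1373355 (j = 3*(-457785) = -1373355)
f = 43709
f + j = 43709 - 1373355 = -1329646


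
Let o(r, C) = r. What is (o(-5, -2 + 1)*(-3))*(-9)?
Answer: -135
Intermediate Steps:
(o(-5, -2 + 1)*(-3))*(-9) = -5*(-3)*(-9) = 15*(-9) = -135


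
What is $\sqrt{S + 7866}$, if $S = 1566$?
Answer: $6 \sqrt{262} \approx 97.119$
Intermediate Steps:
$\sqrt{S + 7866} = \sqrt{1566 + 7866} = \sqrt{9432} = 6 \sqrt{262}$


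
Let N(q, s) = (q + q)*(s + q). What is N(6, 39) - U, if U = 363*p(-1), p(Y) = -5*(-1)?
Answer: -1275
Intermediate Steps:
N(q, s) = 2*q*(q + s) (N(q, s) = (2*q)*(q + s) = 2*q*(q + s))
p(Y) = 5
U = 1815 (U = 363*5 = 1815)
N(6, 39) - U = 2*6*(6 + 39) - 1*1815 = 2*6*45 - 1815 = 540 - 1815 = -1275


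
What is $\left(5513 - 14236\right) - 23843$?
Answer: $-32566$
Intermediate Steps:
$\left(5513 - 14236\right) - 23843 = -8723 - 23843 = -32566$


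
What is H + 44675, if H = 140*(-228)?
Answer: 12755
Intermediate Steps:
H = -31920
H + 44675 = -31920 + 44675 = 12755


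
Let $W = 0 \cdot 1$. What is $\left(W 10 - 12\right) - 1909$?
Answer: $-1921$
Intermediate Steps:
$W = 0$
$\left(W 10 - 12\right) - 1909 = \left(0 \cdot 10 - 12\right) - 1909 = \left(0 - 12\right) - 1909 = -12 - 1909 = -1921$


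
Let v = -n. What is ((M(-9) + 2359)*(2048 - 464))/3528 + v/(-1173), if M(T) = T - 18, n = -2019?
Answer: 20026887/19159 ≈ 1045.3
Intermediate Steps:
M(T) = -18 + T
v = 2019 (v = -1*(-2019) = 2019)
((M(-9) + 2359)*(2048 - 464))/3528 + v/(-1173) = (((-18 - 9) + 2359)*(2048 - 464))/3528 + 2019/(-1173) = ((-27 + 2359)*1584)*(1/3528) + 2019*(-1/1173) = (2332*1584)*(1/3528) - 673/391 = 3693888*(1/3528) - 673/391 = 51304/49 - 673/391 = 20026887/19159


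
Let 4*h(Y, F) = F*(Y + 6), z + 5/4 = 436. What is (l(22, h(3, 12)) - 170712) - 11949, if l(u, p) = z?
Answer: -728905/4 ≈ -1.8223e+5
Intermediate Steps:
z = 1739/4 (z = -5/4 + 436 = 1739/4 ≈ 434.75)
h(Y, F) = F*(6 + Y)/4 (h(Y, F) = (F*(Y + 6))/4 = (F*(6 + Y))/4 = F*(6 + Y)/4)
l(u, p) = 1739/4
(l(22, h(3, 12)) - 170712) - 11949 = (1739/4 - 170712) - 11949 = -681109/4 - 11949 = -728905/4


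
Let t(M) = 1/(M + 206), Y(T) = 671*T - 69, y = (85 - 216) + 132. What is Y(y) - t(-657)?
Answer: 271503/451 ≈ 602.00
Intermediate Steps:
y = 1 (y = -131 + 132 = 1)
Y(T) = -69 + 671*T
t(M) = 1/(206 + M)
Y(y) - t(-657) = (-69 + 671*1) - 1/(206 - 657) = (-69 + 671) - 1/(-451) = 602 - 1*(-1/451) = 602 + 1/451 = 271503/451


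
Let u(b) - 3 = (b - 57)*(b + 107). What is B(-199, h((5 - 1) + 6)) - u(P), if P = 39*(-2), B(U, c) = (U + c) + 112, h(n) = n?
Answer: 3835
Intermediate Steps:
B(U, c) = 112 + U + c
P = -78
u(b) = 3 + (-57 + b)*(107 + b) (u(b) = 3 + (b - 57)*(b + 107) = 3 + (-57 + b)*(107 + b))
B(-199, h((5 - 1) + 6)) - u(P) = (112 - 199 + ((5 - 1) + 6)) - (-6096 + (-78)**2 + 50*(-78)) = (112 - 199 + (4 + 6)) - (-6096 + 6084 - 3900) = (112 - 199 + 10) - 1*(-3912) = -77 + 3912 = 3835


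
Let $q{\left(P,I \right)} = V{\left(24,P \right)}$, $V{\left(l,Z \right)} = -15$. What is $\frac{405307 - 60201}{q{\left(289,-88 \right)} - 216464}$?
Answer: $- \frac{345106}{216479} \approx -1.5942$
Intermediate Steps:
$q{\left(P,I \right)} = -15$
$\frac{405307 - 60201}{q{\left(289,-88 \right)} - 216464} = \frac{405307 - 60201}{-15 - 216464} = \frac{345106}{-216479} = 345106 \left(- \frac{1}{216479}\right) = - \frac{345106}{216479}$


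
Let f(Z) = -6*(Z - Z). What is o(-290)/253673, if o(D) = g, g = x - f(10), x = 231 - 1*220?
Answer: 11/253673 ≈ 4.3363e-5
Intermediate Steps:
f(Z) = 0 (f(Z) = -6*0 = 0)
x = 11 (x = 231 - 220 = 11)
g = 11 (g = 11 - 1*0 = 11 + 0 = 11)
o(D) = 11
o(-290)/253673 = 11/253673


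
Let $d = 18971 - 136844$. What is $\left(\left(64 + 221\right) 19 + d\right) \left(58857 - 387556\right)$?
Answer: $36964832142$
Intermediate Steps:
$d = -117873$ ($d = 18971 - 136844 = -117873$)
$\left(\left(64 + 221\right) 19 + d\right) \left(58857 - 387556\right) = \left(\left(64 + 221\right) 19 - 117873\right) \left(58857 - 387556\right) = \left(285 \cdot 19 - 117873\right) \left(-328699\right) = \left(5415 - 117873\right) \left(-328699\right) = \left(-112458\right) \left(-328699\right) = 36964832142$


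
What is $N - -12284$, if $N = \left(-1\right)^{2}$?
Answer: $12285$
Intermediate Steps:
$N = 1$
$N - -12284 = 1 - -12284 = 1 + 12284 = 12285$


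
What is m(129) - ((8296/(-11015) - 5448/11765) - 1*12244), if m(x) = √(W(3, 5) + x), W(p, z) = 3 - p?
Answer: 317375126412/25918295 + √129 ≈ 12257.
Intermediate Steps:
m(x) = √x (m(x) = √((3 - 1*3) + x) = √((3 - 3) + x) = √(0 + x) = √x)
m(129) - ((8296/(-11015) - 5448/11765) - 1*12244) = √129 - ((8296/(-11015) - 5448/11765) - 1*12244) = √129 - ((8296*(-1/11015) - 5448*1/11765) - 12244) = √129 - ((-8296/11015 - 5448/11765) - 12244) = √129 - (-31522432/25918295 - 12244) = √129 - 1*(-317375126412/25918295) = √129 + 317375126412/25918295 = 317375126412/25918295 + √129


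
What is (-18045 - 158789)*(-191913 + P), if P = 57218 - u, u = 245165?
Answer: 67172163240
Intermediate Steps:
P = -187947 (P = 57218 - 1*245165 = 57218 - 245165 = -187947)
(-18045 - 158789)*(-191913 + P) = (-18045 - 158789)*(-191913 - 187947) = -176834*(-379860) = 67172163240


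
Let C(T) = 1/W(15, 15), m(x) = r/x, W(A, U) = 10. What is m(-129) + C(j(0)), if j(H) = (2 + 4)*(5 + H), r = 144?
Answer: -437/430 ≈ -1.0163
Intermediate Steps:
m(x) = 144/x
j(H) = 30 + 6*H (j(H) = 6*(5 + H) = 30 + 6*H)
C(T) = ⅒ (C(T) = 1/10 = ⅒)
m(-129) + C(j(0)) = 144/(-129) + ⅒ = 144*(-1/129) + ⅒ = -48/43 + ⅒ = -437/430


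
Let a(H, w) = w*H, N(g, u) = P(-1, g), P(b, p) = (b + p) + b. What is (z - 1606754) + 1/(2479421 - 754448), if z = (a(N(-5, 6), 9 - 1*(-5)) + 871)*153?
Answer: -2567596435904/1724973 ≈ -1.4885e+6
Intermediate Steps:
P(b, p) = p + 2*b
N(g, u) = -2 + g (N(g, u) = g + 2*(-1) = g - 2 = -2 + g)
a(H, w) = H*w
z = 118269 (z = ((-2 - 5)*(9 - 1*(-5)) + 871)*153 = (-7*(9 + 5) + 871)*153 = (-7*14 + 871)*153 = (-98 + 871)*153 = 773*153 = 118269)
(z - 1606754) + 1/(2479421 - 754448) = (118269 - 1606754) + 1/(2479421 - 754448) = -1488485 + 1/1724973 = -2567596435904/1724973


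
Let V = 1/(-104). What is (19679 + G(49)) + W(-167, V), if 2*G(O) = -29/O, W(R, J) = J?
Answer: 100282627/5096 ≈ 19679.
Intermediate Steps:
V = -1/104 ≈ -0.0096154
G(O) = -29/(2*O) (G(O) = (-29/O)/2 = -29/(2*O))
(19679 + G(49)) + W(-167, V) = (19679 - 29/2/49) - 1/104 = (19679 - 29/2*1/49) - 1/104 = (19679 - 29/98) - 1/104 = 1928513/98 - 1/104 = 100282627/5096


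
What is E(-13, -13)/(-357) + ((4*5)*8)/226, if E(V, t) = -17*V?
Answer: 211/2373 ≈ 0.088917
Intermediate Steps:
E(-13, -13)/(-357) + ((4*5)*8)/226 = -17*(-13)/(-357) + ((4*5)*8)/226 = 221*(-1/357) + (20*8)*(1/226) = -13/21 + 160*(1/226) = -13/21 + 80/113 = 211/2373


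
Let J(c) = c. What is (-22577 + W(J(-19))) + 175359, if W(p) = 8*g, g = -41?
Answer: 152454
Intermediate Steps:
W(p) = -328 (W(p) = 8*(-41) = -328)
(-22577 + W(J(-19))) + 175359 = (-22577 - 328) + 175359 = -22905 + 175359 = 152454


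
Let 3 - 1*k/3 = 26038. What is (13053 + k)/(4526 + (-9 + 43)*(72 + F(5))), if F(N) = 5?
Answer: -16263/1786 ≈ -9.1058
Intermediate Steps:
k = -78105 (k = 9 - 3*26038 = 9 - 78114 = -78105)
(13053 + k)/(4526 + (-9 + 43)*(72 + F(5))) = (13053 - 78105)/(4526 + (-9 + 43)*(72 + 5)) = -65052/(4526 + 34*77) = -65052/(4526 + 2618) = -65052/7144 = -65052*1/7144 = -16263/1786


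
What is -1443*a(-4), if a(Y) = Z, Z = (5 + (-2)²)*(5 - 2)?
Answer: -38961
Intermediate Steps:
Z = 27 (Z = (5 + 4)*3 = 9*3 = 27)
a(Y) = 27
-1443*a(-4) = -1443*27 = -38961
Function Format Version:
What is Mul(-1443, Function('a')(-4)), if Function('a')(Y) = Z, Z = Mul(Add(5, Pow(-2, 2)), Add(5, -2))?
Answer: -38961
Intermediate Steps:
Z = 27 (Z = Mul(Add(5, 4), 3) = Mul(9, 3) = 27)
Function('a')(Y) = 27
Mul(-1443, Function('a')(-4)) = Mul(-1443, 27) = -38961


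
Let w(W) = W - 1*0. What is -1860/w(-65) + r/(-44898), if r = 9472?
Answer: 8289460/291837 ≈ 28.404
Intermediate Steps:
w(W) = W (w(W) = W + 0 = W)
-1860/w(-65) + r/(-44898) = -1860/(-65) + 9472/(-44898) = -1860*(-1/65) + 9472*(-1/44898) = 372/13 - 4736/22449 = 8289460/291837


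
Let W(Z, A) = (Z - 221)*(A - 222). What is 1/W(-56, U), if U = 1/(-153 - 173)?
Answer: 326/20047321 ≈ 1.6262e-5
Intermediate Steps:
U = -1/326 (U = 1/(-326) = -1/326 ≈ -0.0030675)
W(Z, A) = (-222 + A)*(-221 + Z) (W(Z, A) = (-221 + Z)*(-222 + A) = (-222 + A)*(-221 + Z))
1/W(-56, U) = 1/(49062 - 222*(-56) - 221*(-1/326) - 1/326*(-56)) = 1/(49062 + 12432 + 221/326 + 28/163) = 1/(20047321/326) = 326/20047321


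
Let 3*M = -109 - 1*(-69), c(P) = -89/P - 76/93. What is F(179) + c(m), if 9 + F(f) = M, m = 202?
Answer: -443183/18786 ≈ -23.591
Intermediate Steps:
c(P) = -76/93 - 89/P (c(P) = -89/P - 76*1/93 = -89/P - 76/93 = -76/93 - 89/P)
M = -40/3 (M = (-109 - 1*(-69))/3 = (-109 + 69)/3 = (⅓)*(-40) = -40/3 ≈ -13.333)
F(f) = -67/3 (F(f) = -9 - 40/3 = -67/3)
F(179) + c(m) = -67/3 + (-76/93 - 89/202) = -67/3 - 23629/18786 = -443183/18786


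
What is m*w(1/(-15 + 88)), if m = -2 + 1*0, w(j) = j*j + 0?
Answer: -2/5329 ≈ -0.00037530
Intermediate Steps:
w(j) = j² (w(j) = j² + 0 = j²)
m = -2 (m = -2 + 0 = -2)
m*w(1/(-15 + 88)) = -2/(-15 + 88)² = -2*(1/73)² = -2*1/5329 = -2/5329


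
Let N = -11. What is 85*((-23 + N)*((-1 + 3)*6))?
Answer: -34680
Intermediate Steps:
85*((-23 + N)*((-1 + 3)*6)) = 85*((-23 - 11)*((-1 + 3)*6)) = 85*(-68*6) = 85*(-34*12) = 85*(-408) = -34680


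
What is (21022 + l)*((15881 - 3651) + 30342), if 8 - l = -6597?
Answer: 1176136644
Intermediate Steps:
l = 6605 (l = 8 - 1*(-6597) = 8 + 6597 = 6605)
(21022 + l)*((15881 - 3651) + 30342) = (21022 + 6605)*((15881 - 3651) + 30342) = 27627*(12230 + 30342) = 27627*42572 = 1176136644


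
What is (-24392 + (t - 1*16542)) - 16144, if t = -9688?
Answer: -66766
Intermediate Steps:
(-24392 + (t - 1*16542)) - 16144 = (-24392 + (-9688 - 1*16542)) - 16144 = (-24392 + (-9688 - 16542)) - 16144 = (-24392 - 26230) - 16144 = -50622 - 16144 = -66766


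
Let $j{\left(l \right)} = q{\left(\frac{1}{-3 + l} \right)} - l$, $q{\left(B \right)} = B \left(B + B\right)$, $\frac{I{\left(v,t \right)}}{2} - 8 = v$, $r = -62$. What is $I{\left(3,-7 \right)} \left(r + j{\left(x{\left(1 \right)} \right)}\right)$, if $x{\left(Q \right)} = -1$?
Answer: $- \frac{5357}{4} \approx -1339.3$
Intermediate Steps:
$I{\left(v,t \right)} = 16 + 2 v$
$q{\left(B \right)} = 2 B^{2}$ ($q{\left(B \right)} = B 2 B = 2 B^{2}$)
$j{\left(l \right)} = - l + \frac{2}{\left(-3 + l\right)^{2}}$ ($j{\left(l \right)} = 2 \left(\frac{1}{-3 + l}\right)^{2} - l = \frac{2}{\left(-3 + l\right)^{2}} - l = - l + \frac{2}{\left(-3 + l\right)^{2}}$)
$I{\left(3,-7 \right)} \left(r + j{\left(x{\left(1 \right)} \right)}\right) = \left(16 + 2 \cdot 3\right) \left(-62 + \left(\left(-1\right) \left(-1\right) + \frac{2}{\left(-3 - 1\right)^{2}}\right)\right) = \left(16 + 6\right) \left(-62 + \left(1 + \frac{2}{16}\right)\right) = 22 \left(-62 + \left(1 + 2 \cdot \frac{1}{16}\right)\right) = 22 \left(-62 + \left(1 + \frac{1}{8}\right)\right) = 22 \left(-62 + \frac{9}{8}\right) = 22 \left(- \frac{487}{8}\right) = - \frac{5357}{4}$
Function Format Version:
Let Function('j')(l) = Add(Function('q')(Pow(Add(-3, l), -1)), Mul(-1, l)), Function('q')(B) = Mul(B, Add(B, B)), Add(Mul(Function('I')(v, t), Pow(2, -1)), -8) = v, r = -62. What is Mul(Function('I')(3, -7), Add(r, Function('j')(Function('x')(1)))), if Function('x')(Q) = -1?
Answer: Rational(-5357, 4) ≈ -1339.3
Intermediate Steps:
Function('I')(v, t) = Add(16, Mul(2, v))
Function('q')(B) = Mul(2, Pow(B, 2)) (Function('q')(B) = Mul(B, Mul(2, B)) = Mul(2, Pow(B, 2)))
Function('j')(l) = Add(Mul(-1, l), Mul(2, Pow(Add(-3, l), -2))) (Function('j')(l) = Add(Mul(2, Pow(Pow(Add(-3, l), -1), 2)), Mul(-1, l)) = Add(Mul(2, Pow(Add(-3, l), -2)), Mul(-1, l)) = Add(Mul(-1, l), Mul(2, Pow(Add(-3, l), -2))))
Mul(Function('I')(3, -7), Add(r, Function('j')(Function('x')(1)))) = Mul(Add(16, Mul(2, 3)), Add(-62, Add(Mul(-1, -1), Mul(2, Pow(Add(-3, -1), -2))))) = Mul(Add(16, 6), Add(-62, Add(1, Mul(2, Pow(-4, -2))))) = Mul(22, Add(-62, Add(1, Mul(2, Rational(1, 16))))) = Mul(22, Add(-62, Add(1, Rational(1, 8)))) = Mul(22, Add(-62, Rational(9, 8))) = Mul(22, Rational(-487, 8)) = Rational(-5357, 4)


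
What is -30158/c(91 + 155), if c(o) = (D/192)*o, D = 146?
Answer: -482528/2993 ≈ -161.22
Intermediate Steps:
c(o) = 73*o/96 (c(o) = (146/192)*o = (146*(1/192))*o = 73*o/96)
-30158/c(91 + 155) = -30158*96/(73*(91 + 155)) = -30158/((73/96)*246) = -30158/2993/16 = -30158*16/2993 = -482528/2993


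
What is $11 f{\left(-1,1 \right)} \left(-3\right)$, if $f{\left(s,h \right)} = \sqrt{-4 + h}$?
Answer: $- 33 i \sqrt{3} \approx - 57.158 i$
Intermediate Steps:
$11 f{\left(-1,1 \right)} \left(-3\right) = 11 \sqrt{-4 + 1} \left(-3\right) = 11 \sqrt{-3} \left(-3\right) = 11 i \sqrt{3} \left(-3\right) = - 33 i \sqrt{3}$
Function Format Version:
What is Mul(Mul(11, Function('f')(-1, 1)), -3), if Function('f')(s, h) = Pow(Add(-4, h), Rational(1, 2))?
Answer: Mul(-33, I, Pow(3, Rational(1, 2))) ≈ Mul(-57.158, I)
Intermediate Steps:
Mul(Mul(11, Function('f')(-1, 1)), -3) = Mul(Mul(11, Pow(Add(-4, 1), Rational(1, 2))), -3) = Mul(Mul(11, Pow(-3, Rational(1, 2))), -3) = Mul(Mul(11, Mul(I, Pow(3, Rational(1, 2)))), -3) = Mul(Mul(11, I, Pow(3, Rational(1, 2))), -3) = Mul(-33, I, Pow(3, Rational(1, 2)))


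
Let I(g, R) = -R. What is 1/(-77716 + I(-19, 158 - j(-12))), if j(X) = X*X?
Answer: -1/77730 ≈ -1.2865e-5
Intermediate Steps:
j(X) = X²
1/(-77716 + I(-19, 158 - j(-12))) = 1/(-77716 - (158 - 1*(-12)²)) = 1/(-77716 - (158 - 1*144)) = 1/(-77716 - (158 - 144)) = 1/(-77716 - 1*14) = 1/(-77716 - 14) = 1/(-77730) = -1/77730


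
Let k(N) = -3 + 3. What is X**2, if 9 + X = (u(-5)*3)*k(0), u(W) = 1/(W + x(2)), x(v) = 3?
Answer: 81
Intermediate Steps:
u(W) = 1/(3 + W) (u(W) = 1/(W + 3) = 1/(3 + W))
k(N) = 0
X = -9 (X = -9 + (3/(3 - 5))*0 = -9 + (3/(-2))*0 = -9 - 1/2*3*0 = -9 - 3/2*0 = -9 + 0 = -9)
X**2 = (-9)**2 = 81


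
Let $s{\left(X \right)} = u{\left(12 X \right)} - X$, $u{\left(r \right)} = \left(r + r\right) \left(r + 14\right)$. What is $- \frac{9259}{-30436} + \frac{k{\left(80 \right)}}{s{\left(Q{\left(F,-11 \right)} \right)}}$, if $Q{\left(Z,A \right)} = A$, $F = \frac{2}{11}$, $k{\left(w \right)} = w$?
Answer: $\frac{290973097}{948477068} \approx 0.30678$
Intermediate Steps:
$u{\left(r \right)} = 2 r \left(14 + r\right)$
$F = \frac{2}{11}$ ($F = 2 \cdot \frac{1}{11} = \frac{2}{11} \approx 0.18182$)
$s{\left(X \right)} = - X + 24 X \left(14 + 12 X\right)$ ($s{\left(X \right)} = 2 \cdot 12 X \left(14 + 12 X\right) - X = 24 X \left(14 + 12 X\right) - X = - X + 24 X \left(14 + 12 X\right)$)
$- \frac{9259}{-30436} + \frac{k{\left(80 \right)}}{s{\left(Q{\left(F,-11 \right)} \right)}} = - \frac{9259}{-30436} + \frac{80}{\left(-11\right) \left(335 + 288 \left(-11\right)\right)} = \left(-9259\right) \left(- \frac{1}{30436}\right) + \frac{80}{\left(-11\right) \left(335 - 3168\right)} = \frac{9259}{30436} + \frac{80}{\left(-11\right) \left(-2833\right)} = \frac{9259}{30436} + \frac{80}{31163} = \frac{290973097}{948477068}$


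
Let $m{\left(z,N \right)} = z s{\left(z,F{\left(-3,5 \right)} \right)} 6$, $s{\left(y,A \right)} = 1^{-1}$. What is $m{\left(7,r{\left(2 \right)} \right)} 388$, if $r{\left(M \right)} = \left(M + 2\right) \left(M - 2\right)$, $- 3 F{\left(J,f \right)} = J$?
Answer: $16296$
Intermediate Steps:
$F{\left(J,f \right)} = - \frac{J}{3}$
$s{\left(y,A \right)} = 1$
$r{\left(M \right)} = \left(-2 + M\right) \left(2 + M\right)$ ($r{\left(M \right)} = \left(2 + M\right) \left(-2 + M\right) = \left(-2 + M\right) \left(2 + M\right)$)
$m{\left(z,N \right)} = 6 z$ ($m{\left(z,N \right)} = z 1 \cdot 6 = z 6 = 6 z$)
$m{\left(7,r{\left(2 \right)} \right)} 388 = 6 \cdot 7 \cdot 388 = 42 \cdot 388 = 16296$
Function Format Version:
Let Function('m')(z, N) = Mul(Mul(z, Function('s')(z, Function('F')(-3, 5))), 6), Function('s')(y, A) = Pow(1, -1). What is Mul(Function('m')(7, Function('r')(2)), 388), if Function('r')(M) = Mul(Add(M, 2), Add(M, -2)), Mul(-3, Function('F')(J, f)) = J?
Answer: 16296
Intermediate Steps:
Function('F')(J, f) = Mul(Rational(-1, 3), J)
Function('s')(y, A) = 1
Function('r')(M) = Mul(Add(-2, M), Add(2, M)) (Function('r')(M) = Mul(Add(2, M), Add(-2, M)) = Mul(Add(-2, M), Add(2, M)))
Function('m')(z, N) = Mul(6, z) (Function('m')(z, N) = Mul(Mul(z, 1), 6) = Mul(z, 6) = Mul(6, z))
Mul(Function('m')(7, Function('r')(2)), 388) = Mul(Mul(6, 7), 388) = Mul(42, 388) = 16296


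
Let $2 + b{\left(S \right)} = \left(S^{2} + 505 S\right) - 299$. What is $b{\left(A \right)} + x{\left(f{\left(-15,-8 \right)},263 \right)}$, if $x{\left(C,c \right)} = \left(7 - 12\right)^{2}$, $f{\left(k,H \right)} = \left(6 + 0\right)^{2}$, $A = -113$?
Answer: $-44572$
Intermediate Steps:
$b{\left(S \right)} = -301 + S^{2} + 505 S$ ($b{\left(S \right)} = -2 - \left(299 - S^{2} - 505 S\right) = -2 + \left(-299 + S^{2} + 505 S\right) = -301 + S^{2} + 505 S$)
$f{\left(k,H \right)} = 36$ ($f{\left(k,H \right)} = 6^{2} = 36$)
$x{\left(C,c \right)} = 25$ ($x{\left(C,c \right)} = \left(-5\right)^{2} = 25$)
$b{\left(A \right)} + x{\left(f{\left(-15,-8 \right)},263 \right)} = \left(-301 + \left(-113\right)^{2} + 505 \left(-113\right)\right) + 25 = \left(-301 + 12769 - 57065\right) + 25 = -44597 + 25 = -44572$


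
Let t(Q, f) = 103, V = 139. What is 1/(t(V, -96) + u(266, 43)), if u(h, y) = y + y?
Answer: 1/189 ≈ 0.0052910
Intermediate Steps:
u(h, y) = 2*y
1/(t(V, -96) + u(266, 43)) = 1/(103 + 2*43) = 1/(103 + 86) = 1/189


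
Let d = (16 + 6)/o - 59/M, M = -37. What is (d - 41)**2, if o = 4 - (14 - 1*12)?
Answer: 1104601/1369 ≈ 806.87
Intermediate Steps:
o = 2 (o = 4 - (14 - 12) = 4 - 1*2 = 4 - 2 = 2)
d = 466/37 (d = (16 + 6)/2 - 59/(-37) = 22*(1/2) - 59*(-1/37) = 11 + 59/37 = 466/37 ≈ 12.595)
(d - 41)**2 = (466/37 - 41)**2 = (-1051/37)**2 = 1104601/1369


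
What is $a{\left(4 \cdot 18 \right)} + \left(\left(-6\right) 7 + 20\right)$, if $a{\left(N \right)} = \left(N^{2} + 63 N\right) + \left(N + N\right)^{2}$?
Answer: $30434$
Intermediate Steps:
$a{\left(N \right)} = 5 N^{2} + 63 N$ ($a{\left(N \right)} = \left(N^{2} + 63 N\right) + \left(2 N\right)^{2} = \left(N^{2} + 63 N\right) + 4 N^{2} = 5 N^{2} + 63 N$)
$a{\left(4 \cdot 18 \right)} + \left(\left(-6\right) 7 + 20\right) = 4 \cdot 18 \left(63 + 5 \cdot 4 \cdot 18\right) + \left(\left(-6\right) 7 + 20\right) = 72 \left(63 + 5 \cdot 72\right) + \left(-42 + 20\right) = 72 \left(63 + 360\right) - 22 = 72 \cdot 423 - 22 = 30456 - 22 = 30434$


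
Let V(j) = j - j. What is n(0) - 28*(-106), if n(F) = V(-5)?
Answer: 2968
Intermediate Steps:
V(j) = 0
n(F) = 0
n(0) - 28*(-106) = 0 - 28*(-106) = 0 + 2968 = 2968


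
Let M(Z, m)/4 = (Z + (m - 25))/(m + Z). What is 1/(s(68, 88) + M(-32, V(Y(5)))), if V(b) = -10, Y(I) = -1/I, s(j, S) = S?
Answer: 21/1982 ≈ 0.010595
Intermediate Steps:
M(Z, m) = 4*(-25 + Z + m)/(Z + m) (M(Z, m) = 4*((Z + (m - 25))/(m + Z)) = 4*((Z + (-25 + m))/(Z + m)) = 4*((-25 + Z + m)/(Z + m)) = 4*(-25 + Z + m)/(Z + m))
1/(s(68, 88) + M(-32, V(Y(5)))) = 1/(88 + 4*(-25 - 32 - 10)/(-32 - 10)) = 1/(88 + 4*(-67)/(-42)) = 1/(88 + 4*(-1/42)*(-67)) = 1/(88 + 134/21) = 1/(1982/21) = 21/1982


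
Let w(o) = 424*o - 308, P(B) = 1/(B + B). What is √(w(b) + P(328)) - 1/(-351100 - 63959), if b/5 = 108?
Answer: 1/415059 + 7*√125506617/164 ≈ 478.18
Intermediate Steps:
b = 540 (b = 5*108 = 540)
P(B) = 1/(2*B)
w(o) = -308 + 424*o
√(w(b) + P(328)) - 1/(-351100 - 63959) = √((-308 + 424*540) + (½)/328) - 1/(-351100 - 63959) = √((-308 + 228960) + (½)*(1/328)) - 1/(-415059) = √(228652 + 1/656) - 1*(-1/415059) = √(149995713/656) + 1/415059 = 7*√125506617/164 + 1/415059 = 1/415059 + 7*√125506617/164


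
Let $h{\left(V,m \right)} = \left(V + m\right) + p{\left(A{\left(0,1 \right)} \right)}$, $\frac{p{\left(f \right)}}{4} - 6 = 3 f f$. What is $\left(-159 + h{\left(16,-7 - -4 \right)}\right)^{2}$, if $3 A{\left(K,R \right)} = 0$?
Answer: $14884$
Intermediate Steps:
$A{\left(K,R \right)} = 0$ ($A{\left(K,R \right)} = \frac{1}{3} \cdot 0 = 0$)
$p{\left(f \right)} = 24 + 12 f^{2}$ ($p{\left(f \right)} = 24 + 4 \cdot 3 f f = 24 + 4 \cdot 3 f^{2} = 24 + 12 f^{2}$)
$h{\left(V,m \right)} = 24 + V + m$ ($h{\left(V,m \right)} = \left(V + m\right) + \left(24 + 12 \cdot 0^{2}\right) = \left(V + m\right) + \left(24 + 12 \cdot 0\right) = \left(V + m\right) + \left(24 + 0\right) = \left(V + m\right) + 24 = 24 + V + m$)
$\left(-159 + h{\left(16,-7 - -4 \right)}\right)^{2} = \left(-159 + \left(24 + 16 - 3\right)\right)^{2} = \left(-159 + 37\right)^{2} = \left(-122\right)^{2} = 14884$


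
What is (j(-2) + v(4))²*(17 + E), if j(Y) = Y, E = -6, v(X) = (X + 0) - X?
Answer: 44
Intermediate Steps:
v(X) = 0 (v(X) = X - X = 0)
(j(-2) + v(4))²*(17 + E) = (-2 + 0)²*(17 - 6) = (-2)²*11 = 4*11 = 44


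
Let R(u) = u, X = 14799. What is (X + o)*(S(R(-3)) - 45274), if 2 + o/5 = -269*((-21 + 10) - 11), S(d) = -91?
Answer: -2013253335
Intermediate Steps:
o = 29580 (o = -10 + 5*(-269*((-21 + 10) - 11)) = -10 + 5*(-269*(-11 - 11)) = -10 + 5*(-269*(-22)) = -10 + 5*5918 = -10 + 29590 = 29580)
(X + o)*(S(R(-3)) - 45274) = (14799 + 29580)*(-91 - 45274) = 44379*(-45365) = -2013253335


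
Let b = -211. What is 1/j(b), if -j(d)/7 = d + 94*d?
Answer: 1/140315 ≈ 7.1268e-6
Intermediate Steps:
j(d) = -665*d (j(d) = -7*(d + 94*d) = -665*d)
1/j(b) = 1/(-665*(-211)) = 1/140315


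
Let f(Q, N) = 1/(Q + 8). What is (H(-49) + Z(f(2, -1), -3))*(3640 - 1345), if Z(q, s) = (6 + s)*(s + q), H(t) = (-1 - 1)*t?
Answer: 409887/2 ≈ 2.0494e+5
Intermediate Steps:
H(t) = -2*t
f(Q, N) = 1/(8 + Q)
Z(q, s) = (6 + s)*(q + s)
(H(-49) + Z(f(2, -1), -3))*(3640 - 1345) = (-2*(-49) + ((-3)² + 6/(8 + 2) + 6*(-3) - 3/(8 + 2)))*(3640 - 1345) = (98 + (9 + 6/10 - 18 - 3/10))*2295 = (98 + (9 + 6*(⅒) - 18 + (⅒)*(-3)))*2295 = (98 + (9 + ⅗ - 18 - 3/10))*2295 = (98 - 87/10)*2295 = (893/10)*2295 = 409887/2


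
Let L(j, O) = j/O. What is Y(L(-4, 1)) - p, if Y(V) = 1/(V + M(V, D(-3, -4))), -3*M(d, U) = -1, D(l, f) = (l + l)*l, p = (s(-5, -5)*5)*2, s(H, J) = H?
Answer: 547/11 ≈ 49.727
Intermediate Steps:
p = -50 (p = -5*5*2 = -25*2 = -50)
D(l, f) = 2*l² (D(l, f) = (2*l)*l = 2*l²)
M(d, U) = ⅓ (M(d, U) = -⅓*(-1) = ⅓)
Y(V) = 1/(⅓ + V) (Y(V) = 1/(V + ⅓) = 1/(⅓ + V))
Y(L(-4, 1)) - p = 3/(1 + 3*(-4/1)) - 1*(-50) = 3/(1 + 3*(-4*1)) + 50 = 3/(1 + 3*(-4)) + 50 = 3/(1 - 12) + 50 = 3/(-11) + 50 = 3*(-1/11) + 50 = -3/11 + 50 = 547/11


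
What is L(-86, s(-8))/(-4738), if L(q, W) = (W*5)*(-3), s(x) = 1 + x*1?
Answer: -105/4738 ≈ -0.022161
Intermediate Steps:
s(x) = 1 + x
L(q, W) = -15*W (L(q, W) = (5*W)*(-3) = -15*W)
L(-86, s(-8))/(-4738) = -15*(1 - 8)/(-4738) = -15*(-7)*(-1/4738) = 105*(-1/4738) = -105/4738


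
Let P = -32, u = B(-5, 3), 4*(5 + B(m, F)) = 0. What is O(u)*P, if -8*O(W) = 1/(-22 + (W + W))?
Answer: -⅛ ≈ -0.12500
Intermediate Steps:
B(m, F) = -5 (B(m, F) = -5 + (¼)*0 = -5 + 0 = -5)
u = -5
O(W) = -1/(8*(-22 + 2*W)) (O(W) = -1/(8*(-22 + (W + W))) = -1/(8*(-22 + 2*W)))
O(u)*P = -1/(-176 + 16*(-5))*(-32) = -1/(-176 - 80)*(-32) = -1/(-256)*(-32) = -1*(-1/256)*(-32) = (1/256)*(-32) = -⅛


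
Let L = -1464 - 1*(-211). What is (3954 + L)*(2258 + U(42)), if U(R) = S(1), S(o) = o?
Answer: 6101559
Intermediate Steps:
U(R) = 1
L = -1253 (L = -1464 + 211 = -1253)
(3954 + L)*(2258 + U(42)) = (3954 - 1253)*(2258 + 1) = 2701*2259 = 6101559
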